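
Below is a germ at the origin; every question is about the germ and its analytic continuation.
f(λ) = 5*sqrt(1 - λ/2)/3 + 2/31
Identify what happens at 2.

The term (5/3)*sqrt(1 - λ/(2)) has argument 1 - 2/(2) = 0 at 2: a square-root (algebraic, two-sheeted) branch point; the remaining terms are analytic or single-valued there.

The point is an algebraic (square-root) branch point.


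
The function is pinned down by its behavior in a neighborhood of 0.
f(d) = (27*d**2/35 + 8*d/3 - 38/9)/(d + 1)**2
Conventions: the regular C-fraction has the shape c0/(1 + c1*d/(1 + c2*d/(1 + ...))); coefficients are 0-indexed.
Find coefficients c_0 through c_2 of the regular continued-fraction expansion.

The regular C-fraction coefficients are [-38/9, 50/19, -71887/66500].

Taylor coefficients (expand at 0): a_0 = -38/9, a_1 = 100/9, a_2 = -603/35.
c0 = a_0 = -38/9. Peel one level at a time: if S = 1 + c*d/S' with S'(0) = 1, then c is the d-coefficient of S and S' = c*d/(S - 1).
S_1 = c0/f = 1 + (50/19)*d + (71887/25270)*d^2 + ...; c1 = 50/19.
S_2 = c1*d/(S_1 - 1) = 1 + (-71887/66500)*d + ...; c2 = -71887/66500.


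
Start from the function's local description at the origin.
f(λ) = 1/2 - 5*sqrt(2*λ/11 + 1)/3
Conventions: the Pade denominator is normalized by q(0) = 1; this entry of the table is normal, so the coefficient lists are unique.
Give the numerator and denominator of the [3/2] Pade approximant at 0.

The Pade approximant has numerator coefficients [-7/6, -4/11, -27/968, -5/15972]; denominator coefficients [1, 2/11, 3/484].

Taylor coefficients needed (expand at 0): a_0 = -7/6, a_1 = -5/33, a_2 = 5/726, a_3 = -5/7986, a_4 = 25/351384, a_5 = -35/3865224.
Write the denominator as Q(λ) = 1 + q1*λ + q2*λ^2. Requiring Q*f - P = O(λ^6) with deg P <= 3 kills the coefficients of λ^4..λ^5 in Q*f:
  λ^4: a_4 + q1*a_3 + q2*a_2 = 0, i.e. 25/351384 + (-5/7986)*q1 + (5/726)*q2 = 0.
  λ^5: a_5 + q1*a_4 + q2*a_3 = 0, i.e. -35/3865224 + (25/351384)*q1 + (-5/7986)*q2 = 0.
Solving this linear system: q1 = 2/11, q2 = 3/484.
The numerator is Q*f truncated at degree 3: P0 = a_0 = -7/6; P1 = a_1 + q1*a_0 = -4/11; P2 = a_2 + q1*a_1 + q2*a_0 = -27/968; P3 = a_3 + q1*a_2 + q2*a_1 = -5/15972.


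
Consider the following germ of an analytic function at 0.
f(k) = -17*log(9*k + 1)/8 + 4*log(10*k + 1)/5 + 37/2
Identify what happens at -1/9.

The point is a logarithmic branch point.

The term (-17/8)*log(1 - k/(-1/9)) has argument 1 - -1/9/(-1/9) = 0 at -1/9: a logarithmic (infinitely-sheeted) branch point; the remaining terms are analytic or single-valued there.


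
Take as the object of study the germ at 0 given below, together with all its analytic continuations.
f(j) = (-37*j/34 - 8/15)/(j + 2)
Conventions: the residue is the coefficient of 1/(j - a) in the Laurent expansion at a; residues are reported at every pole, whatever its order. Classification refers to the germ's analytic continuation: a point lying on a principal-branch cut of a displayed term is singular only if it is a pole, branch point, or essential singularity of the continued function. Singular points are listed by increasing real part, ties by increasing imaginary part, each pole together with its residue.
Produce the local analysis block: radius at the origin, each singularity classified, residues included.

Denominator factor (j + 2): pole of order 1 at -2, modulus 2.
The radius of convergence is the smallest modulus among the singular points: 2.
At the order-1 pole -2 set g(j) = (j - (-2))*f(j) = -37*j/34 - 8/15.
Simple pole: residue = g(a) at a = -2, which is 419/255.

Radius of convergence at 0: 2.
At -2: a pole of order 1; residue 419/255.


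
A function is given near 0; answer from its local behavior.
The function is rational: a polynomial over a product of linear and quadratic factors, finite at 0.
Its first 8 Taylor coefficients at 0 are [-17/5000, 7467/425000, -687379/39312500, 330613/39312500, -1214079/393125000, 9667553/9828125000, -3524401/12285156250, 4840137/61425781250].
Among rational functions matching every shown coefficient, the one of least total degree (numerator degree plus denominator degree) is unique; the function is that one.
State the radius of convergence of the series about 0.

No rational of total degree below 5 reproduces all 8 coefficients; solving the [2/3] Pade equations on them gives f(σ) = (-34*σ**2/37 + 33*σ/17 - 17/40)/(σ + 5)**3, whose expansion matches every shown term.
Denominator factor (σ + 5)^3: pole of order 3 at -5, modulus 5.
The radius of convergence is the smallest modulus among the singular points: 5.

The radius of convergence is 5.


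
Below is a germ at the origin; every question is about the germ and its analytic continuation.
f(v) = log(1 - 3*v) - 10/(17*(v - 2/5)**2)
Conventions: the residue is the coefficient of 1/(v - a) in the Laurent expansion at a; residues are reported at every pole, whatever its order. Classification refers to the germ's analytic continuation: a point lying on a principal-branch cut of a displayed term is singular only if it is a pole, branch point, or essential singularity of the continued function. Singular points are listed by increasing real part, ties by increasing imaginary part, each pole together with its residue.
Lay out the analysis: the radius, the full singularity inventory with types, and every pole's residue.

Radius of convergence at 0: 1/3.
At 1/3: a logarithmic branch point.
At 2/5: a pole of order 2; residue 0.

Denominator factor (v - 2/5)^2: pole of order 2 at 2/5, modulus 2/5.
Branch term (1)*log(1 - v/(1/3)): its argument vanishes at v = 1/3, a logarithmic branch point, modulus 1/3.
The radius of convergence is the smallest modulus among the singular points: 1/3.
The branch term is analytic at 2/5 and contributes nothing to the residue; only the rational part matters.
At the order-2 pole 2/5 set g(v) = (v - (2/5))^2*(rational part) = -10/17.
Order-2 pole: residue = g'(a); g'(2/5) = 0, so the residue is 0.
List the singular points by increasing real part (a conjugate pair: the negative imaginary part first).


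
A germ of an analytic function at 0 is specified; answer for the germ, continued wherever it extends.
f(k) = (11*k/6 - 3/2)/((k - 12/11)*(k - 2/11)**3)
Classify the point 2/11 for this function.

The denominator factor k - 2/11 vanishes at 2/11 and appears to the power 3; the numerator there equals -7/6, nonzero, and no other factor vanishes.
Hence a pole whose order is the multiplicity, 3.

The point is a pole of order 3.


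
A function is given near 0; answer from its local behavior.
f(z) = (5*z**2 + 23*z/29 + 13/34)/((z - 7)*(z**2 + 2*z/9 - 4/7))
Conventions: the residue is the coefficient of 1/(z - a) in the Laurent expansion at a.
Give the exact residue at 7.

The residue is 15587523/3104914.

At the order-1 pole 7 set g(z) = (z - (7))*f(z) = (5*z**2 + 23*z/29 + 13/34)/(z**2 + 2*z/9 - 4/7).
Simple pole: residue = g(a) at a = 7, which is 15587523/3104914.


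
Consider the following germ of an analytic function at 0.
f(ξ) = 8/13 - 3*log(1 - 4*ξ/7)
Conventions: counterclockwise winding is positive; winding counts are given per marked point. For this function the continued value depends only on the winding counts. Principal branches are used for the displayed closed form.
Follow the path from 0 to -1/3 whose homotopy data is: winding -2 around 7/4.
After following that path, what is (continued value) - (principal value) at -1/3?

The rational part is single-valued and drops out of the difference; each branch term changes only by its own monodromy.
(-3)*log(1 - ξ/(7/4)): each positive loop around 7/4 adds 2*pi*i to the log, so winding -2 contributes (-3)*(-2)*2*pi*i = (12)*pi*i.
Summing the contributions at ξ = -1/3 gives (12)*pi*i.

Continued minus principal equals (12)*pi*i.


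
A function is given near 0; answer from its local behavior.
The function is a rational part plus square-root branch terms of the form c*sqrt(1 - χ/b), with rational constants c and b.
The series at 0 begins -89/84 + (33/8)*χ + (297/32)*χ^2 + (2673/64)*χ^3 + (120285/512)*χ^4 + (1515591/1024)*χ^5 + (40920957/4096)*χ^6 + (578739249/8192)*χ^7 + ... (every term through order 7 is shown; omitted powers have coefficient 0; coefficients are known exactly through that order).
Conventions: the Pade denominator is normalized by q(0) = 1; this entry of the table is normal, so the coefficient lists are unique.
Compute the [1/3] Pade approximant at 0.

The Pade approximant has numerator coefficients [-89/84, 58825353/7500640]; denominator coefficients [1, -939951/267880, -2625777/535760, -22284801/2143040].

Taylor coefficients needed (read off): a_0 = -89/84, a_1 = 33/8, a_2 = 297/32, a_3 = 2673/64, a_4 = 120285/512.
Write the denominator as Q(χ) = 1 + q1*χ + q2*χ^2 + q3*χ^3. Requiring Q*f - P = O(χ^5) with deg P <= 1 kills the coefficients of χ^2..χ^4 in Q*f:
  χ^2: a_2 + q1*a_1 + q2*a_0 = 0, i.e. 297/32 + (33/8)*q1 + (-89/84)*q2 = 0.
  χ^3: a_3 + q1*a_2 + q2*a_1 + q3*a_0 = 0, i.e. 2673/64 + (297/32)*q1 + (33/8)*q2 + (-89/84)*q3 = 0.
  χ^4: a_4 + q1*a_3 + q2*a_2 + q3*a_1 = 0, i.e. 120285/512 + (2673/64)*q1 + (297/32)*q2 + (33/8)*q3 = 0.
Solving this linear system: q1 = -939951/267880, q2 = -2625777/535760, q3 = -22284801/2143040.
The numerator is Q*f truncated at degree 1: P0 = a_0 = -89/84; P1 = a_1 + q1*a_0 = 58825353/7500640.


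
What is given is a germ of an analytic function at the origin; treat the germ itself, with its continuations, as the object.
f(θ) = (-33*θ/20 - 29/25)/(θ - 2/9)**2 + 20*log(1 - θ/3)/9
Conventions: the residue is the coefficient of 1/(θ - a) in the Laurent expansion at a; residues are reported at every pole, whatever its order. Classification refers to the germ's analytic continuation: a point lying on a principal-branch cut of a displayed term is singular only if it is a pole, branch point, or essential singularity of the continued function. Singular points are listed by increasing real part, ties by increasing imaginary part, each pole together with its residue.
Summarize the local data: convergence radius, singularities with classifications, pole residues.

Radius of convergence at 0: 2/9.
At 2/9: a pole of order 2; residue -33/20.
At 3: a logarithmic branch point.

Denominator factor (θ - 2/9)^2: pole of order 2 at 2/9, modulus 2/9.
Branch term (20/9)*log(1 - θ/(3)): its argument vanishes at θ = 3, a logarithmic branch point, modulus 3.
The radius of convergence is the smallest modulus among the singular points: 2/9.
The branch term is analytic at 2/9 and contributes nothing to the residue; only the rational part matters.
At the order-2 pole 2/9 set g(θ) = (θ - (2/9))^2*(rational part) = -33*θ/20 - 29/25.
Order-2 pole: residue = g'(a); g'(2/9) = -33/20, so the residue is -33/20.
List the singular points by increasing real part (a conjugate pair: the negative imaginary part first).


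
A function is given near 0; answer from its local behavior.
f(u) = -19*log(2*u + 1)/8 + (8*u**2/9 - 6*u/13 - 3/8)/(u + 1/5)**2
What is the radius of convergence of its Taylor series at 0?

The radius of convergence is 1/5.

Denominator factor (u + 1/5)^2: pole of order 2 at -1/5, modulus 1/5.
Branch term (-19/8)*log(1 - u/(-1/2)): its argument vanishes at u = -1/2, a logarithmic branch point, modulus 1/2.
The radius of convergence is the smallest modulus among the singular points: 1/5.


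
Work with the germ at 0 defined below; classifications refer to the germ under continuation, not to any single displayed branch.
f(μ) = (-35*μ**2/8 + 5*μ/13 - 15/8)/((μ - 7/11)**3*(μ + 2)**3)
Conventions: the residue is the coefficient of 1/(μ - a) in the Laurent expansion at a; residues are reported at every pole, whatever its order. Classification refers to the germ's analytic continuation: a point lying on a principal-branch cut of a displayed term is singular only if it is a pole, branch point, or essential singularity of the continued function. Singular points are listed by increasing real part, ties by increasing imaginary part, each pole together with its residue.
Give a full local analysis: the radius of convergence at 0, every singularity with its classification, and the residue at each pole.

Radius of convergence at 0: 7/11.
At -2: a pole of order 3; residue 164518255/2133159496.
At 7/11: a pole of order 3; residue -164518255/2133159496.

Denominator factor (μ - 7/11)^3: pole of order 3 at 7/11, modulus 7/11.
Denominator factor (μ + 2)^3: pole of order 3 at -2, modulus 2.
The radius of convergence is the smallest modulus among the singular points: 7/11.
At the order-3 pole -2 set g(μ) = (μ - (-2))^3*f(μ) = (-35*μ**2/8 + 5*μ/13 - 15/8)/(μ - 7/11)**3.
Order-3 pole: residue = g''(a)/2; g''(-2) = 164518255/1066579748, so the residue is 164518255/2133159496.
At the order-3 pole 7/11 set g(μ) = (μ - (7/11))^3*f(μ) = (-35*μ**2/8 + 5*μ/13 - 15/8)/(μ + 2)**3.
Order-3 pole: residue = g''(a)/2; g''(7/11) = -164518255/1066579748, so the residue is -164518255/2133159496.
List the singular points by increasing real part (a conjugate pair: the negative imaginary part first).


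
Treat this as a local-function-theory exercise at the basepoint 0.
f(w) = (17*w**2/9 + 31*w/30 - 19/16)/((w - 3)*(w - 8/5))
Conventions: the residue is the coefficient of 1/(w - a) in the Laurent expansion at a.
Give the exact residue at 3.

At the order-1 pole 3 set g(w) = (w - (3))*f(w) = (17*w**2/9 + 31*w/30 - 19/16)/(w - 8/5).
Simple pole: residue = g(a) at a = 3, which is 1513/112.

The residue is 1513/112.


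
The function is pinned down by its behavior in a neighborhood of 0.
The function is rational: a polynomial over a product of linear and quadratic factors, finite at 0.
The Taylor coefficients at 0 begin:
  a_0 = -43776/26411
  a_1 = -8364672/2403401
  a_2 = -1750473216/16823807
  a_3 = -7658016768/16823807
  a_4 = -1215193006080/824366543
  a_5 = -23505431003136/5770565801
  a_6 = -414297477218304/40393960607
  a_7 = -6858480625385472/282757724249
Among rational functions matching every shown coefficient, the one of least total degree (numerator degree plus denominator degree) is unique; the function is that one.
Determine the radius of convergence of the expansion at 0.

No rational of total degree below 6 reproduces all 8 coefficients; solving the [2/4] Pade equations on them gives f(ω) = (34*ω**2 - 37*ω/26 + 19/33)/((ω - 7/12)**3*(ω + 7/4)), whose expansion matches every shown term.
Denominator factor (ω - 7/12)^3: pole of order 3 at 7/12, modulus 7/12.
Denominator factor (ω + 7/4): pole of order 1 at -7/4, modulus 7/4.
The radius of convergence is the smallest modulus among the singular points: 7/12.

The radius of convergence is 7/12.


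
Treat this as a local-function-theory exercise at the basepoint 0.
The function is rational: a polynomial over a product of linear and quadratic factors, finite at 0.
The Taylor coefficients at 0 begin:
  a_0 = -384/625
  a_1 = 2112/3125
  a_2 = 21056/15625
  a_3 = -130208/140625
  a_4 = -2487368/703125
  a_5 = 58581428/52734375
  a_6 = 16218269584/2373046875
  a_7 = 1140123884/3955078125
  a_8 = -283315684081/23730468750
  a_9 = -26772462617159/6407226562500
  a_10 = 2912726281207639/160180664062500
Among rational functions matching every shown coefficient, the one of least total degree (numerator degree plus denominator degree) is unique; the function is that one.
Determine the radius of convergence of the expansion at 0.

The radius of convergence is (1/6)*sqrt(30).

No rational of total degree below 9 reproduces all 11 coefficients; solving the [0/9] Pade equations on them gives f(ξ) = -6/(5*(ξ + 3/2)**3*(ξ**2 - ξ/4 + 5/6)**3), whose expansion matches every shown term.
Denominator factor (ξ + 3/2)^3: pole of order 3 at -3/2, modulus 3/2.
Denominator factor (ξ**2 - ξ/4 + 5/6)^3: discriminant -157/48, complex-conjugate roots (1/8) + ((1/24)*sqrt(471))*i and (1/8) - ((1/24)*sqrt(471))*i; poles of order 3, moduli (1/6)*sqrt(30) and (1/6)*sqrt(30).
The radius of convergence is the smallest modulus among the singular points: (1/6)*sqrt(30).


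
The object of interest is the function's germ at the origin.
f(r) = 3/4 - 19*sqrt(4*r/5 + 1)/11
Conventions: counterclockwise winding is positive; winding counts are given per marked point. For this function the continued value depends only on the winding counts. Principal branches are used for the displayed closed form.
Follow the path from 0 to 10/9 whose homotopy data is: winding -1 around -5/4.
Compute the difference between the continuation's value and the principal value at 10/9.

Continued minus principal equals (38/33)*sqrt(17).

The rational part is single-valued and drops out of the difference; each branch term changes only by its own monodromy.
(-19/11)*sqrt(1 - r/(-5/4)): winding -1 is odd, the square root flips sign, contributing -2*(-19/11)*sqrt(1 - (10/9)/(-5/4)) = -2*(-19/11)*sqrt(17/9) = (38/33)*sqrt(17).
Summing the contributions at r = 10/9 gives (38/33)*sqrt(17).


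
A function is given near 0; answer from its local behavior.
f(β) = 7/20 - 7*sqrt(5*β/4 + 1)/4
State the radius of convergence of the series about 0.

Branch term (-7/4)*sqrt(1 - β/(-4/5)): its argument vanishes at β = -4/5, a square-root branch point, modulus 4/5.
The radius of convergence is the smallest modulus among the singular points: 4/5.

The radius of convergence is 4/5.


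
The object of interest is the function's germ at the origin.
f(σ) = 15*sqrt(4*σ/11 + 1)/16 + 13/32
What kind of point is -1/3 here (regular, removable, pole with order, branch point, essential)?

The point is a regular point.

There is no denominator, hence no pole anywhere.
Branch term sqrt(1 - σ/(-11/4)): argument at -1/3 is 29/33, nonzero, so -1/3 is not its branch point (a point on a principal cut is still regular for the continued germ).
So the germ continues analytically to -1/3.


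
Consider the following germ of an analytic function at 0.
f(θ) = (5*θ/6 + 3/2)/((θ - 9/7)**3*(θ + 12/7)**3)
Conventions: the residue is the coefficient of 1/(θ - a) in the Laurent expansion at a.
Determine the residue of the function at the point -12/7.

At the order-3 pole -12/7 set g(θ) = (θ - (-12/7))^3*f(θ) = (5*θ/6 + 3/2)/(θ - 9/7)**3.
Order-3 pole: residue = g''(a)/2; g''(-12/7) = -37/567, so the residue is -37/1134.

The residue is -37/1134.


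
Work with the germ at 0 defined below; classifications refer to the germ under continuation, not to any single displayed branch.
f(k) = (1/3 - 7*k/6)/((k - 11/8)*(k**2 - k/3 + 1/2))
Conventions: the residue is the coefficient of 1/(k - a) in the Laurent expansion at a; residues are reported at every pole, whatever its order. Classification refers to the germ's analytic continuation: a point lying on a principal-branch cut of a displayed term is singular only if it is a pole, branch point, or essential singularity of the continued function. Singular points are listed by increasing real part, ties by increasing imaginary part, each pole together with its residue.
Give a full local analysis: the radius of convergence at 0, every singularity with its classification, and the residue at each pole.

Radius of convergence at 0: (1/2)*sqrt(2).
At (1/6) - ((1/6)*sqrt(17))*i: a pole of order 1; residue (122/371) - ((414/6307)*sqrt(17))*i.
At (1/6) + ((1/6)*sqrt(17))*i: a pole of order 1; residue (122/371) + ((414/6307)*sqrt(17))*i.
At 11/8: a pole of order 1; residue -244/371.


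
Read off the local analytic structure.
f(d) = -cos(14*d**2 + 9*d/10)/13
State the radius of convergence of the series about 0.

The factor cos(14*d**2 + 9*d/10) is entire and contributes no finite singular point.
The polynomial part has no poles.
No finite singular points: the Taylor series at 0 converges everywhere.

The radius of convergence is infinite.


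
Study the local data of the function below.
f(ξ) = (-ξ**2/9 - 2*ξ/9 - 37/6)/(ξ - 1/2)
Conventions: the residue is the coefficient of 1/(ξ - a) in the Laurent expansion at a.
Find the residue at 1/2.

The residue is -227/36.

At the order-1 pole 1/2 set g(ξ) = (ξ - (1/2))*f(ξ) = -ξ**2/9 - 2*ξ/9 - 37/6.
Simple pole: residue = g(a) at a = 1/2, which is -227/36.


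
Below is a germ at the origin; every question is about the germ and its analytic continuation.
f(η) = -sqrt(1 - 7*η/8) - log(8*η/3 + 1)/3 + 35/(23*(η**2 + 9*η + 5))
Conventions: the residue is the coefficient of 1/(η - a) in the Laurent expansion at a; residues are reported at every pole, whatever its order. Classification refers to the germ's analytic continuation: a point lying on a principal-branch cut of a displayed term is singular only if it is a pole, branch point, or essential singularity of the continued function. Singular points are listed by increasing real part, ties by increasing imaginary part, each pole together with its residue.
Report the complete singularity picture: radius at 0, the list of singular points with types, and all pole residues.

Denominator factor (η**2 + 9*η + 5): discriminant 61, real irrational roots -9/2 + (1/2)*sqrt(61) and -9/2 - (1/2)*sqrt(61); poles of order 1, moduli 9/2 - (1/2)*sqrt(61) and 9/2 + (1/2)*sqrt(61).
Branch term (-1/3)*log(1 - η/(-3/8)): its argument vanishes at η = -3/8, a logarithmic branch point, modulus 3/8.
Branch term (-1)*sqrt(1 - η/(8/7)): its argument vanishes at η = 8/7, a square-root branch point, modulus 8/7.
The radius of convergence is the smallest modulus among the singular points: 3/8.
The branch terms are analytic at -9/2 - (1/2)*sqrt(61) and contribute nothing to the residue; only the rational part matters.
The factor η**2 + 9*η + 5 splits as (η - a)(η - a') with a = -9/2 - (1/2)*sqrt(61), a' = -9/2 + (1/2)*sqrt(61). At the order-1 pole a set g(η) = (η - a)*(rational part) = [35/23] / (η - a').
Simple pole: residue = g(a) at a = -9/2 - (1/2)*sqrt(61), which is -(35/1403)*sqrt(61).
The branch terms are analytic at -9/2 + (1/2)*sqrt(61) and contribute nothing to the residue; only the rational part matters.
The factor η**2 + 9*η + 5 splits as (η - a)(η - a') with a = -9/2 + (1/2)*sqrt(61), a' = -9/2 - (1/2)*sqrt(61). At the order-1 pole a set g(η) = (η - a)*(rational part) = [35/23] / (η - a').
Simple pole: residue = g(a) at a = -9/2 + (1/2)*sqrt(61), which is (35/1403)*sqrt(61).
List the singular points by increasing real part (a conjugate pair: the negative imaginary part first).

Radius of convergence at 0: 3/8.
At -9/2 - (1/2)*sqrt(61): a pole of order 1; residue -(35/1403)*sqrt(61).
At -9/2 + (1/2)*sqrt(61): a pole of order 1; residue (35/1403)*sqrt(61).
At -3/8: a logarithmic branch point.
At 8/7: an algebraic (square-root) branch point.


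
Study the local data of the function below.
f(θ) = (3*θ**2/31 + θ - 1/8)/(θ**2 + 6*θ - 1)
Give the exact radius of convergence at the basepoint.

Denominator factor (θ**2 + 6*θ - 1): discriminant 40, real irrational roots -3 + sqrt(10) and -3 - sqrt(10); poles of order 1, moduli -3 + sqrt(10) and 3 + sqrt(10).
The radius of convergence is the smallest modulus among the singular points: -3 + sqrt(10).

The radius of convergence is -3 + sqrt(10).


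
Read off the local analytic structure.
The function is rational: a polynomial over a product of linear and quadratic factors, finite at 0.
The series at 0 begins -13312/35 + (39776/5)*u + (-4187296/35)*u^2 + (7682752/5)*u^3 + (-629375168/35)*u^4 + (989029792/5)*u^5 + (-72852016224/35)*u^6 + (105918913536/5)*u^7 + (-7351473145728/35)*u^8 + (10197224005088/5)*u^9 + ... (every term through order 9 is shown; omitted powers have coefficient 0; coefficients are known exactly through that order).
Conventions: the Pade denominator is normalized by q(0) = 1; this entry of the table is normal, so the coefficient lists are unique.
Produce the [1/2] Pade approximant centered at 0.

The Pade approximant has numerator coefficients [-13312/35, 10482884192/106362765]; denominator coefficients [1, 439421521/21272553, 2499589607/21272553].

Taylor coefficients needed (read off): a_0 = -13312/35, a_1 = 39776/5, a_2 = -4187296/35, a_3 = 7682752/5.
Write the denominator as Q(u) = 1 + q1*u + q2*u^2. Requiring Q*f - P = O(u^4) with deg P <= 1 kills the coefficients of u^2..u^3 in Q*f:
  u^2: a_2 + q1*a_1 + q2*a_0 = 0, i.e. -4187296/35 + (39776/5)*q1 + (-13312/35)*q2 = 0.
  u^3: a_3 + q1*a_2 + q2*a_1 = 0, i.e. 7682752/5 + (-4187296/35)*q1 + (39776/5)*q2 = 0.
Solving this linear system: q1 = 439421521/21272553, q2 = 2499589607/21272553.
The numerator is Q*f truncated at degree 1: P0 = a_0 = -13312/35; P1 = a_1 + q1*a_0 = 10482884192/106362765.


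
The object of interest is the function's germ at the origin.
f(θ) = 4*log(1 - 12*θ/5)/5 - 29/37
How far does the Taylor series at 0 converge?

The radius of convergence is 5/12.

Branch term (4/5)*log(1 - θ/(5/12)): its argument vanishes at θ = 5/12, a logarithmic branch point, modulus 5/12.
The radius of convergence is the smallest modulus among the singular points: 5/12.


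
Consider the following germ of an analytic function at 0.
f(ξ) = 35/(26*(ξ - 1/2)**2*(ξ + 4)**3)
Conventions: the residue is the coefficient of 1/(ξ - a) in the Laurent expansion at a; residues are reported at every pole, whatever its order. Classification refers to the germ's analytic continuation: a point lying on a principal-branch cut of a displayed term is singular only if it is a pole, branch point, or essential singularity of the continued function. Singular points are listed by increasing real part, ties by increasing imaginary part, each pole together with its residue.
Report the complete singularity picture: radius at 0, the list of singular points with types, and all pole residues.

Radius of convergence at 0: 1/2.
At -4: a pole of order 3; residue 280/28431.
At 1/2: a pole of order 2; residue -280/28431.

Denominator factor (ξ - 1/2)^2: pole of order 2 at 1/2, modulus 1/2.
Denominator factor (ξ + 4)^3: pole of order 3 at -4, modulus 4.
The radius of convergence is the smallest modulus among the singular points: 1/2.
At the order-3 pole -4 set g(ξ) = (ξ - (-4))^3*f(ξ) = 35/(26*(ξ - 1/2)**2).
Order-3 pole: residue = g''(a)/2; g''(-4) = 560/28431, so the residue is 280/28431.
At the order-2 pole 1/2 set g(ξ) = (ξ - (1/2))^2*f(ξ) = 35/(26*(ξ + 4)**3).
Order-2 pole: residue = g'(a); g'(1/2) = -280/28431, so the residue is -280/28431.
List the singular points by increasing real part (a conjugate pair: the negative imaginary part first).


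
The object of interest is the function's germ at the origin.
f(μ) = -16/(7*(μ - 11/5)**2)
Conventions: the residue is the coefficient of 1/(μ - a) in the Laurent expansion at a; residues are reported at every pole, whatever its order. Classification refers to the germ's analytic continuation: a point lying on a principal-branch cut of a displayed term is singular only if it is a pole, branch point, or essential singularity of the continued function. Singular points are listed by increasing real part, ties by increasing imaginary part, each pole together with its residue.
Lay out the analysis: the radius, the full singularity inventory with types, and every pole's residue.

Denominator factor (μ - 11/5)^2: pole of order 2 at 11/5, modulus 11/5.
The radius of convergence is the smallest modulus among the singular points: 11/5.
At the order-2 pole 11/5 set g(μ) = (μ - (11/5))^2*f(μ) = -16/7.
Order-2 pole: residue = g'(a); g'(11/5) = 0, so the residue is 0.

Radius of convergence at 0: 11/5.
At 11/5: a pole of order 2; residue 0.


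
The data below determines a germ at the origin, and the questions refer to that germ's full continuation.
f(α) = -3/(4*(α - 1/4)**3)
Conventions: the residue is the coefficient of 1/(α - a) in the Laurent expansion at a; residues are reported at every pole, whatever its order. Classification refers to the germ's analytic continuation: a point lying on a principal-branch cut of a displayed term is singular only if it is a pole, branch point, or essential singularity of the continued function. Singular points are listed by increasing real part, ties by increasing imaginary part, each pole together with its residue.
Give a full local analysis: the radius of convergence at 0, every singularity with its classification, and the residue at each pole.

Radius of convergence at 0: 1/4.
At 1/4: a pole of order 3; residue 0.

Denominator factor (α - 1/4)^3: pole of order 3 at 1/4, modulus 1/4.
The radius of convergence is the smallest modulus among the singular points: 1/4.
At the order-3 pole 1/4 set g(α) = (α - (1/4))^3*f(α) = -3/4.
Order-3 pole: residue = g''(a)/2; g''(1/4) = 0, so the residue is 0.


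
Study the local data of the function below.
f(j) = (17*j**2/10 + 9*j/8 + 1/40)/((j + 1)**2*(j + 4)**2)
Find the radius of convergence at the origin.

The radius of convergence is 1.

Denominator factor (j + 4)^2: pole of order 2 at -4, modulus 4.
Denominator factor (j + 1)^2: pole of order 2 at -1, modulus 1.
The radius of convergence is the smallest modulus among the singular points: 1.


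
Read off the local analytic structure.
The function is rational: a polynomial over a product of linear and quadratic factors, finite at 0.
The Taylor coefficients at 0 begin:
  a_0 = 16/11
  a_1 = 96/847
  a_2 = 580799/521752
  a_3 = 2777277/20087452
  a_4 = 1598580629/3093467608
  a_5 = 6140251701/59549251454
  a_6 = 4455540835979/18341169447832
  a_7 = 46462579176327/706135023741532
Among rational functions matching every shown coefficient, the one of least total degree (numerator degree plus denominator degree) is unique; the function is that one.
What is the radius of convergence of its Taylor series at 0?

No rational of total degree below 4 reproduces all 8 coefficients; solving the [2/2] Pade equations on them gives f(j) = (-39*j**2/40 - 16/5)/((j - 7/5)*(j + 11/7)), whose expansion matches every shown term.
Denominator factor (j - 7/5): pole of order 1 at 7/5, modulus 7/5.
Denominator factor (j + 11/7): pole of order 1 at -11/7, modulus 11/7.
The radius of convergence is the smallest modulus among the singular points: 7/5.

The radius of convergence is 7/5.


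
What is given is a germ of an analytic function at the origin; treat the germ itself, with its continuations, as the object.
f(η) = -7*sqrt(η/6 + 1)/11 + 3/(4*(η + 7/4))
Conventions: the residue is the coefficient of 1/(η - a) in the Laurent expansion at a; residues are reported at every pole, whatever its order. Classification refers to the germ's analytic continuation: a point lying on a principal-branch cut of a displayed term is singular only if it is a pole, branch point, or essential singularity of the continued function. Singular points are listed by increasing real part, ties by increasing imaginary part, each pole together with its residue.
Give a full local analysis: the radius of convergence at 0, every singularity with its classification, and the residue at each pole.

Radius of convergence at 0: 7/4.
At -6: an algebraic (square-root) branch point.
At -7/4: a pole of order 1; residue 3/4.

Denominator factor (η + 7/4): pole of order 1 at -7/4, modulus 7/4.
Branch term (-7/11)*sqrt(1 - η/(-6)): its argument vanishes at η = -6, a square-root branch point, modulus 6.
The radius of convergence is the smallest modulus among the singular points: 7/4.
The branch term is analytic at -7/4 and contributes nothing to the residue; only the rational part matters.
At the order-1 pole -7/4 set g(η) = (η - (-7/4))*(rational part) = 3/4.
Simple pole: residue = g(a) at a = -7/4, which is 3/4.
List the singular points by increasing real part (a conjugate pair: the negative imaginary part first).


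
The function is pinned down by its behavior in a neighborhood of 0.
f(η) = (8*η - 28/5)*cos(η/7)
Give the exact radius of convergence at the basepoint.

The factor cos(η/7) is entire and contributes no finite singular point.
The polynomial part has no poles.
No finite singular points: the Taylor series at 0 converges everywhere.

The radius of convergence is infinite.


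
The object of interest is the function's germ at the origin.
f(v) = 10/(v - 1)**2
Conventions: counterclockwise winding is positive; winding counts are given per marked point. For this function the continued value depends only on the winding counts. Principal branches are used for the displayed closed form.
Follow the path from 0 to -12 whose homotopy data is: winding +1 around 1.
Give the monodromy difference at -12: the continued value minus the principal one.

Continued minus principal equals 0.

The function is rational, hence single-valued: continuing it around any pole returns the same value, so the difference is 0.


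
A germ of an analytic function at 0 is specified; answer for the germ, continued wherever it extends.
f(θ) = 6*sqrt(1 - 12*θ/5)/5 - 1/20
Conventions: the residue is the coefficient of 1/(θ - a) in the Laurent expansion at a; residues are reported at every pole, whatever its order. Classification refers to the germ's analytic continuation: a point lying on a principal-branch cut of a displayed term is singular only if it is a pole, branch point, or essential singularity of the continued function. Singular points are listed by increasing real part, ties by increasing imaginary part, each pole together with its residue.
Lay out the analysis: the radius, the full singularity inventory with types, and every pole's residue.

Branch term (6/5)*sqrt(1 - θ/(5/12)): its argument vanishes at θ = 5/12, a square-root branch point, modulus 5/12.
The radius of convergence is the smallest modulus among the singular points: 5/12.

Radius of convergence at 0: 5/12.
At 5/12: an algebraic (square-root) branch point.


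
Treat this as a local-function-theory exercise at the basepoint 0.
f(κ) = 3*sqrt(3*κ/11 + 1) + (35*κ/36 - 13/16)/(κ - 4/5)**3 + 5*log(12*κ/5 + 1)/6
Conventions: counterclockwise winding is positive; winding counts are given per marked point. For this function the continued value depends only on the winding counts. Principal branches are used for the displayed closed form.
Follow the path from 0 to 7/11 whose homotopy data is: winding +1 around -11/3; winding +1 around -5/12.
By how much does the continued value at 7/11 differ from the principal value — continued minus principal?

Continued minus principal equals (-(6/11)*sqrt(142)) + ((5/3)*pi)*i.

The rational part is single-valued and drops out of the difference; each branch term changes only by its own monodromy.
(5/6)*log(1 - κ/(-5/12)): each positive loop around -5/12 adds 2*pi*i to the log, so winding +1 contributes (5/6)*(1)*2*pi*i = (5/3)*pi*i.
(3)*sqrt(1 - κ/(-11/3)): winding +1 is odd, the square root flips sign, contributing -2*(3)*sqrt(1 - (7/11)/(-11/3)) = -2*(3)*sqrt(142/121) = -(6/11)*sqrt(142).
Summing the contributions at κ = 7/11 gives (-(6/11)*sqrt(142)) + ((5/3)*pi)*i.


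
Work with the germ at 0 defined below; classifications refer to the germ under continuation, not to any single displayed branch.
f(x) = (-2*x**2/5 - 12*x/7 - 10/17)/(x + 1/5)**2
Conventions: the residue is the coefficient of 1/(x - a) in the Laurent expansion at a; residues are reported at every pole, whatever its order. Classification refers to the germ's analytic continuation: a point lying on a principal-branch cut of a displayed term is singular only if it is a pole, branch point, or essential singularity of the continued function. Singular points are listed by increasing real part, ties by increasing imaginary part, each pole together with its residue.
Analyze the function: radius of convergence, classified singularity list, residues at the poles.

Denominator factor (x + 1/5)^2: pole of order 2 at -1/5, modulus 1/5.
The radius of convergence is the smallest modulus among the singular points: 1/5.
At the order-2 pole -1/5 set g(x) = (x - (-1/5))^2*f(x) = -2*x**2/5 - 12*x/7 - 10/17.
Order-2 pole: residue = g'(a); g'(-1/5) = -272/175, so the residue is -272/175.

Radius of convergence at 0: 1/5.
At -1/5: a pole of order 2; residue -272/175.


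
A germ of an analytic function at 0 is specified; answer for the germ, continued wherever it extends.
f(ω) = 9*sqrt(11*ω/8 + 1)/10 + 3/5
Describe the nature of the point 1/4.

There is no denominator, hence no pole anywhere.
Branch term sqrt(1 - ω/(-8/11)): argument at 1/4 is 43/32, nonzero, so 1/4 is not its branch point (a point on a principal cut is still regular for the continued germ).
So the germ continues analytically to 1/4.

The point is a regular point.


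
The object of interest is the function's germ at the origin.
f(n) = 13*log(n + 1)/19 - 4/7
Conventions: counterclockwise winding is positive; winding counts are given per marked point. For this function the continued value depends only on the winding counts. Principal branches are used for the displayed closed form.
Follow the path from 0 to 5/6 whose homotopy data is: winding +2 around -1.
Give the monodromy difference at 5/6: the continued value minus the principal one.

The rational part is single-valued and drops out of the difference; each branch term changes only by its own monodromy.
(13/19)*log(1 - n/(-1)): each positive loop around -1 adds 2*pi*i to the log, so winding +2 contributes (13/19)*(2)*2*pi*i = (52/19)*pi*i.
Summing the contributions at n = 5/6 gives (52/19)*pi*i.

Continued minus principal equals (52/19)*pi*i.


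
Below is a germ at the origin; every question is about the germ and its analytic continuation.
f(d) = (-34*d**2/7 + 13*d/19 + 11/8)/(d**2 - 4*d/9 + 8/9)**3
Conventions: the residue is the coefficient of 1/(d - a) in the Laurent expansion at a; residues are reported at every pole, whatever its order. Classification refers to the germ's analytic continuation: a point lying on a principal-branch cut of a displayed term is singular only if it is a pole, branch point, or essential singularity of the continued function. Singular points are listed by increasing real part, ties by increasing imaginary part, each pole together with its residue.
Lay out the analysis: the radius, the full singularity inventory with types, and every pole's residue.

Denominator factor (d**2 - 4*d/9 + 8/9)^3: discriminant -272/81, complex-conjugate roots (2/9) + ((2/9)*sqrt(17))*i and (2/9) - ((2/9)*sqrt(17))*i; poles of order 3, moduli (2/3)*sqrt(2) and (2/3)*sqrt(2).
The radius of convergence is the smallest modulus among the singular points: (2/3)*sqrt(2).
The factor d**2 - 4*d/9 + 8/9 splits as (d - a)(d - a') with a = (2/9) - ((2/9)*sqrt(17))*i, a' = (2/9) + ((2/9)*sqrt(17))*i. At the order-3 pole a set g(d) = (d - a)^3*f(d) = [-34*d**2/7 + 13*d/19 + 11/8] / (d - a')^3.
Order-3 pole: residue = g''(a)/2; g''((2/9) - ((2/9)*sqrt(17))*i) = -((13573251/1338222592)*sqrt(17))*i, so the residue is -((13573251/2676445184)*sqrt(17))*i.
The factor d**2 - 4*d/9 + 8/9 splits as (d - a)(d - a') with a = (2/9) + ((2/9)*sqrt(17))*i, a' = (2/9) - ((2/9)*sqrt(17))*i. At the order-3 pole a set g(d) = (d - a)^3*f(d) = [-34*d**2/7 + 13*d/19 + 11/8] / (d - a')^3.
Order-3 pole: residue = g''(a)/2; g''((2/9) + ((2/9)*sqrt(17))*i) = ((13573251/1338222592)*sqrt(17))*i, so the residue is ((13573251/2676445184)*sqrt(17))*i.
List the singular points by increasing real part (a conjugate pair: the negative imaginary part first).

Radius of convergence at 0: (2/3)*sqrt(2).
At (2/9) - ((2/9)*sqrt(17))*i: a pole of order 3; residue -((13573251/2676445184)*sqrt(17))*i.
At (2/9) + ((2/9)*sqrt(17))*i: a pole of order 3; residue ((13573251/2676445184)*sqrt(17))*i.


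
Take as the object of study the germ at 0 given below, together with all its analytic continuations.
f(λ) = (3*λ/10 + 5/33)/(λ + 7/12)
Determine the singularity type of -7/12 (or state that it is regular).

The denominator factor λ + 7/12 vanishes at -7/12 and appears to the power 1; the numerator there equals -31/1320, nonzero, and no other factor vanishes.
Hence a pole whose order is the multiplicity, 1.

The point is a pole of order 1.


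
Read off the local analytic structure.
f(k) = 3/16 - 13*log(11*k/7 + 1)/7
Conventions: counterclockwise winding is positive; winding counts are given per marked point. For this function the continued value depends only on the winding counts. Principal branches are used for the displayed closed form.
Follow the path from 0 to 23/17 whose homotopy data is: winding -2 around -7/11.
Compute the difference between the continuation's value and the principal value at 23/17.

Continued minus principal equals (52/7)*pi*i.

The rational part is single-valued and drops out of the difference; each branch term changes only by its own monodromy.
(-13/7)*log(1 - k/(-7/11)): each positive loop around -7/11 adds 2*pi*i to the log, so winding -2 contributes (-13/7)*(-2)*2*pi*i = (52/7)*pi*i.
Summing the contributions at k = 23/17 gives (52/7)*pi*i.
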